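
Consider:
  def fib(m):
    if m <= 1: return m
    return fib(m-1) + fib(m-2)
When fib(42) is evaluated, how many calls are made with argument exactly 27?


Let N(m) = number of times fib(m) is called while evaluating fib(42).
N(42) = 1 (the initial call).
N(41) = 1 (only fib(42) calls it).
For 1 <= m <= 40: fib(m) is called by fib(m+1) and fib(m+2), so
  N(m) = N(m+1) + N(m+2).
fib(0) is called only by fib(2), so N(0) = N(2).
Walk down from m=42:
  N(42)=1, N(41)=1, N(40)=2, N(39)=3, N(38)=5, N(37)=8, N(36)=13, N(35)=21, N(34)=34, N(33)=55, N(32)=89, N(31)=144, N(30)=233, N(29)=377, N(28)=610, N(27)=987
N(27) = 987


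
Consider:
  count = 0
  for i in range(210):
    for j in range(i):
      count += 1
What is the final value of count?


For each i, the inner loop runs i times:
  i=0: inner runs 0 times
  i=1: inner runs 1 time
  i=2: inner runs 2 times
  i=3: inner runs 3 times
  i=4: inner runs 4 times
  i=5: inner runs 5 times
  i=6: inner runs 6 times
  i=7: inner runs 7 times
  ...
Total = 0 + 1 + 2 + ... + 209 = 210*(210-1)/2 = 21945


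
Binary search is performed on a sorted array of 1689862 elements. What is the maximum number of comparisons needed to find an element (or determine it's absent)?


Binary search halves the search space each comparison:
  Step 1: search space = 1689862 -> 844931
  Step 2: search space = 844931 -> 422465
  Step 3: search space = 422465 -> 211232
  Step 4: search space = 211232 -> 105616
  Step 5: search space = 105616 -> 52808
  Step 6: search space = 52808 -> 26404
  Step 7: search space = 26404 -> 13202
  Step 8: search space = 13202 -> 6601
  Step 9: search space = 6601 -> 3300
  Step 10: search space = 3300 -> 1650
  Step 11: search space = 1650 -> 825
  Step 12: search space = 825 -> 412
  Step 13: search space = 412 -> 206
  Step 14: search space = 206 -> 103
  Step 15: search space = 103 -> 51
  Step 16: search space = 51 -> 25
  Step 17: search space = 25 -> 12
  Step 18: search space = 12 -> 6
  Step 19: search space = 6 -> 3
  Step 20: search space = 3 -> 1
  Step 21: search space = 1 (final check)
Maximum comparisons = floor(log2(1689862)) + 1 = 20 + 1 = 21


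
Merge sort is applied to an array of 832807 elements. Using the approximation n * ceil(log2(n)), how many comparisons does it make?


Merge sort divides the array into halves recursively.
Number of levels = ceil(log2(832807)) = 20
At each level, approximately n = 832807 comparisons are needed for merging.
Total comparisons ~ n * ceil(log2(n)) = 832807 * 20 = 16656140


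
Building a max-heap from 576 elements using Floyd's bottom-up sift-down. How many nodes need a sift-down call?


In a heap of 576 elements (0-indexed array):
  Last element index: 575
  Parent of last element: floor((575 - 1) / 2) = 287
  Internal nodes: indices 0 to 287
  Count = floor(576/2) = 288


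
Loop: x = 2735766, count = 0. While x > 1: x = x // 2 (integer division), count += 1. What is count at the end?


The variable x halves each step:
x = 2735766 -> 1367883 -> 683941 -> 341970 -> 170985 -> 85492 -> 42746 -> 21373 -> 10686 -> 5343 -> 2671 -> 1335 -> 667 -> 333 -> 166 -> 83 -> 41 -> 20 -> 10 -> 5 -> 2 -> 1
Number of halvings = floor(log2(2735766)) = 21


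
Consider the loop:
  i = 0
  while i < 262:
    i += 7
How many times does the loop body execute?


Starting at i = 0, each iteration adds 7.
Iterations until i >= 262:
  Iteration 1: i = 0 -> i = 7
  Iteration 2: i = 7 -> i = 14
  Iteration 3: i = 14 -> i = 21
  Iteration 4: i = 21 -> i = 28
  Iteration 5: i = 28 -> i = 35
  Iteration 6: i = 35 -> i = 42
  Iteration 7: i = 42 -> i = 49
  Iteration 8: i = 49 -> i = 56
  ... continuing ...
Total iterations = ceil(262/7) = 38


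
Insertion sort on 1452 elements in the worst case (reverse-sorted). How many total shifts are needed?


In the worst case (reverse-sorted), each element shifts past all previous:
  Element 1: 1 shifts
  Element 2: 2 shifts
  Element 3: 3 shifts
  Element 4: 4 shifts
  Element 5: 5 shifts
  ...
  Element 1451: 1451 shifts
Total = 1 + 2 + ... + 1451
= 1452*(1452-1)/2 = 1053426


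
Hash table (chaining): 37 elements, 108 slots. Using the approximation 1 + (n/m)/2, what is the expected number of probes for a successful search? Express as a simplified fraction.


Computing expected probes:
alpha = 37/108
= 1 + alpha/2
= 1 + 37/(2*108)
= (2*108 + 37) / (2*108)
= 253/216


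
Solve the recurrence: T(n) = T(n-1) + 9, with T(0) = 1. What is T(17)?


Unrolling the recurrence:
T(17) = T(16) + 9
       = T(15) + 9 + 9
       = T(14) + 9*3
       ...
       = T(0) + 9*17
       = 1 + 153 = 154


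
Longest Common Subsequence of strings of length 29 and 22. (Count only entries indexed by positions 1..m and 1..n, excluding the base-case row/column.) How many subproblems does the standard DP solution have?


DP table indexed by positions in both strings.
First string: 29 positions
Second string: 22 positions
Total = 29 * 22 = 638


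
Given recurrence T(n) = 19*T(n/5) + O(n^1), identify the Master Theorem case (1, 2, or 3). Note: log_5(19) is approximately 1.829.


Master Theorem parameters: a=19, b=5, c=1
log_b(a) = 1.829
Compare b^c with a: 5^1 = 5 < 19, so c < log_b(a).
Comparing c=1 vs log_b(a)=1.829:
1 < 1.829 => Case 1
Result: T(n) = O(n^(log_5 19)) ~ O(n^1.829)
Master Theorem case = 1


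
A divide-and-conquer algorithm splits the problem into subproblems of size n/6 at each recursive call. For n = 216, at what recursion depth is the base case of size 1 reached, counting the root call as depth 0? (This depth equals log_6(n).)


At each depth, the problem size is divided by 6:
  Depth 0: problem size = 216
  Depth 1: problem size = 36
  Depth 2: problem size = 6
  Depth 3: problem size = 1 (base case)
The base case is reached at depth log_6(216) = 3 (the tree has 4 levels counting depth 0, but the depth asked for is 3).
Recursion depth = 3


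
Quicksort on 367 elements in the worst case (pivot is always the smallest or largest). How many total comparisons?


In the worst case, each partition step picks the worst pivot:
  Partition 1: 366 comparisons (n-1 elements to compare)
  Partition 2: 365 comparisons
  Partition 3: 364 comparisons
  Partition 4: 363 comparisons
  Partition 5: 362 comparisons
  ...
  Last partition: 0 comparisons
Total = (n-1) + (n-2) + ... + 1 + 0 = n*(n-1)/2
= 367*366/2 = 67161


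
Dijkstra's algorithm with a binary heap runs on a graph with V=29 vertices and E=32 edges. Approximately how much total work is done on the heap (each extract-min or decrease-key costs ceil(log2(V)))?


Dijkstra with a binary heap: each vertex is extracted once, each edge may relax once.
Each heap operation costs O(log V).
V + E = 29 + 32 = 61
ceil(log2(29)) = 5 (since 2^4 = 16 < 29 <= 32 = 2^5)
Total heap work = (V+E) * ceil(log2(V)) = 61 * 5 = 305


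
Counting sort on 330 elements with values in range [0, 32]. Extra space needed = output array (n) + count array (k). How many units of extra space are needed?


Output array size: 330 (to store sorted result)
Count array size: 33 (one slot per possible value, range 0 to 32)
Total extra space = 330 + 33 = 363


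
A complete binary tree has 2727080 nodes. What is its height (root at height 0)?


In a complete binary tree, level k holds nodes 2^k .. 2^(k+1)-1 (1-indexed).
Height = floor(log2(n)) = floor(log2(2727080)) = 21
Check: 2^21 = 2097152 <= 2727080 < 4194304 = 2^22


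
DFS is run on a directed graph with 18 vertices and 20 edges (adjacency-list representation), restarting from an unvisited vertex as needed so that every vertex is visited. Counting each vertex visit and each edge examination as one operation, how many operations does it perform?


A full DFS traversal processes each vertex exactly once (push/pop on stack).
Each directed edge is examined once.
V = 18, E = 20
V + E = 38


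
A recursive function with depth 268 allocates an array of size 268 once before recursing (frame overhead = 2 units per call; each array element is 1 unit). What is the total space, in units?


Array allocation: 268 units (allocated once)
Stack frames: 268 deep * 2 per frame = 536 units
Total = 268 + 536 = 804


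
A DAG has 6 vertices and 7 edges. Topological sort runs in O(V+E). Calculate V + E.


V = 6 (vertex processing)
E = 7 (edge processing)
V + E = 6 + 7 = 13


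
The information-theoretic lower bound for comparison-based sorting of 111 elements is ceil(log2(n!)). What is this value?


A binary decision tree of height h has at most 2^h leaves and needs at least n! of them, so h >= ceil(log2(n!)).
111! is far too large to multiply out, so use Stirling's series:
  ln(n!) ~ n ln n - n + (1/2) ln(2 pi n) + 1/(12n)  (error below 1/(360 n^3), negligible here)
  ln(111) = 4.7095302
  n ln n = 111 * 4.7095302 = 522.7579
  (1/2) ln(2 pi * 111) = (1/2) ln(697.4336) = 3.2737
  1/(12*111) = 0.0008
  ln(111!) ~ 522.7579 - 111 + 3.2737 + 0.0008 = 415.0324
Convert to base 2: log2(111!) = 415.0324 / ln 2 = 415.0324 / 0.69314718 = 598.7652
ceil(598.7652) = 599


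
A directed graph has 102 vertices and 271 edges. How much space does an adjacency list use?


Adjacency list: one list head per vertex + one entry per edge
Vertex heads: 102
Edge entries: 271
Total = 102 + 271 = 373


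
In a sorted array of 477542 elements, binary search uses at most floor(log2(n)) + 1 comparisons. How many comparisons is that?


Halving sequence: 477542 -> 238771 -> 119385 -> 59692 -> 29846 -> 14923 -> 7461 -> 3730 -> 1865 -> 932 -> 466 -> 233 -> 116 -> 58 -> 29 -> 14 -> 7 -> 3 -> 1
Number of halvings = 18
Max comparisons = 18 + 1 = 19


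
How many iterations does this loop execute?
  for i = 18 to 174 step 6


The loop variable i takes values starting at 18 and increments by 6 each iteration.
Sequence: i = 18, 24, 30, 36, 42, 48, 54, 60, 66, ...
The upper bound 174 is inclusive, so the count is floor((last - first) / step) + 1:
floor((174 - 18) / 6) + 1 = floor(156/6) + 1 = 26 + 1 = 27


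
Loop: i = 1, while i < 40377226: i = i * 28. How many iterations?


i multiplies by 28 each step:
i = 1 -> 28 -> 784 -> 21952 -> 614656 -> 17210368 -> 481890304 (stop)
Iterations = ceil(log_28(40377226)) = 6


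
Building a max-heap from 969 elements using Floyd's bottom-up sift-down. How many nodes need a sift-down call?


In a heap of 969 elements (0-indexed array):
  Last element index: 968
  Parent of last element: floor((968 - 1) / 2) = 483
  Internal nodes: indices 0 to 483
  Count = floor(969/2) = 484


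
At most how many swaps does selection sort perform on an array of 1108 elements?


Each of the 1107 passes places one element in its final position.
Pass 1: swap minimum into position 0
Pass 2: swap minimum of remaining into position 1
...
Pass 1107: last two elements, one swap
Maximum swaps = 1108 - 1 = 1107


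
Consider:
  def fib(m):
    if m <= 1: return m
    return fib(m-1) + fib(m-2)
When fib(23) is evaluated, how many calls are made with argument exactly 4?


Let N(m) = number of times fib(m) is called while evaluating fib(23).
N(23) = 1 (the initial call).
N(22) = 1 (only fib(23) calls it).
For 1 <= m <= 21: fib(m) is called by fib(m+1) and fib(m+2), so
  N(m) = N(m+1) + N(m+2).
fib(0) is called only by fib(2), so N(0) = N(2).
Walk down from m=23:
  N(23)=1, N(22)=1, N(21)=2, N(20)=3, N(19)=5, N(18)=8, N(17)=13, N(16)=21, N(15)=34, N(14)=55, N(13)=89, N(12)=144, N(11)=233, N(10)=377, N(9)=610, N(8)=987, N(7)=1597, N(6)=2584, N(5)=4181, N(4)=6765
N(4) = 6765


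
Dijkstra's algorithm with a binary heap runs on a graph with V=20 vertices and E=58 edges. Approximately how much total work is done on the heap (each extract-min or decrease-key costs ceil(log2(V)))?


Dijkstra with a binary heap: each vertex is extracted once, each edge may relax once.
Each heap operation costs O(log V).
V + E = 20 + 58 = 78
ceil(log2(20)) = 5 (since 2^4 = 16 < 20 <= 32 = 2^5)
Total heap work = (V+E) * ceil(log2(V)) = 78 * 5 = 390


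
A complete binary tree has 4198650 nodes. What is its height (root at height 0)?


In a complete binary tree, level k holds nodes 2^k .. 2^(k+1)-1 (1-indexed).
Height = floor(log2(n)) = floor(log2(4198650)) = 22
Check: 2^22 = 4194304 <= 4198650 < 8388608 = 2^23


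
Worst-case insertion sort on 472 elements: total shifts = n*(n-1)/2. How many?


Sum of shifts = 1 + 2 + 3 + ... + 471
= 472 * 471 / 2
= 222312 / 2
= 111156


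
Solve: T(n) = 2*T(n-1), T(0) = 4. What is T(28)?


Unrolling:
T(28) = 2*T(27) = 2^2*T(26) = ... = 2^28*T(0)
= 2^28 * 4
= 268435456 * 4 = 1073741824


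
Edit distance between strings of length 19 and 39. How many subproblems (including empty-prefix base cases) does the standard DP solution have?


The table includes base cases (empty prefixes).
Rows: (m+1) = 20
Columns: (n+1) = 40
Total = 20 * 40 = 800


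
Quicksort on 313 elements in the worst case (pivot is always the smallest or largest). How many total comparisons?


In the worst case, each partition step picks the worst pivot:
  Partition 1: 312 comparisons (n-1 elements to compare)
  Partition 2: 311 comparisons
  Partition 3: 310 comparisons
  Partition 4: 309 comparisons
  Partition 5: 308 comparisons
  ...
  Last partition: 0 comparisons
Total = (n-1) + (n-2) + ... + 1 + 0 = n*(n-1)/2
= 313*312/2 = 48828


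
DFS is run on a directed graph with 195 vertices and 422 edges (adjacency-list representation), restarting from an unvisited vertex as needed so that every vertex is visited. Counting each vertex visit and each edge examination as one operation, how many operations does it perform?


A full DFS traversal processes each vertex exactly once (push/pop on stack).
Each directed edge is examined once.
V = 195, E = 422
V + E = 617


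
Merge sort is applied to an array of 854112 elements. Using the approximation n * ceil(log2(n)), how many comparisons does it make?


Merge sort divides the array into halves recursively.
Number of levels = ceil(log2(854112)) = 20
At each level, approximately n = 854112 comparisons are needed for merging.
Total comparisons ~ n * ceil(log2(n)) = 854112 * 20 = 17082240


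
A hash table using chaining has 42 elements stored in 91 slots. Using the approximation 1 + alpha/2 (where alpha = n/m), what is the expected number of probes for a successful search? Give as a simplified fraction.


Load factor alpha = n/m = 42/91
Expected probes = 1 + alpha/2 = 1 + 42/(2*91)
= 1 + 42/182
= 182/182 + 42/182
= 224/182
Simplify: 16/13


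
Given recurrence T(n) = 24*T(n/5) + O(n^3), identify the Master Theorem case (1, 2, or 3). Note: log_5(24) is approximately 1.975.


Master Theorem parameters: a=24, b=5, c=3
log_b(a) = 1.975
Compare b^c with a: 5^3 = 125 > 24, so c > log_b(a).
Comparing c=3 vs log_b(a)=1.975:
3 > 1.975 => Case 3
Result: T(n) = O(n^3)
Master Theorem case = 3


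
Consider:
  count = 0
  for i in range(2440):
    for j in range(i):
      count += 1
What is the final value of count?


For each i, the inner loop runs i times:
  i=0: inner runs 0 times
  i=1: inner runs 1 time
  i=2: inner runs 2 times
  i=3: inner runs 3 times
  i=4: inner runs 4 times
  i=5: inner runs 5 times
  i=6: inner runs 6 times
  i=7: inner runs 7 times
  ...
Total = 0 + 1 + 2 + ... + 2439 = 2440*(2440-1)/2 = 2975580


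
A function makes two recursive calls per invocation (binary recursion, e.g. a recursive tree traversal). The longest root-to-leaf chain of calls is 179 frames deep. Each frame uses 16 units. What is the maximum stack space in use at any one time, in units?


Binary recursion: the two calls run one after the other, so only one root-to-leaf chain of frames is on the stack at a time.
Maximum depth (longest chain) = 179 frames
Each frame = 16 units
Max stack space = 179 * 16 = 2864


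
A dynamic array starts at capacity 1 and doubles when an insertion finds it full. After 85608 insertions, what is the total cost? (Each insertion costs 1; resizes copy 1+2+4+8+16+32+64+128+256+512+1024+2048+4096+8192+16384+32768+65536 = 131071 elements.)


Insertion cost: 85608 (one per element)
Resizes occur just before inserting elements 2, 3, 5, 9, ...
Elements copied at each resize: 1 + 2 + 4 + 8 + 16 + 32 + 64 + 128 + 256 + 512 + 1024 + 2048 + 4096 + 8192 + 16384 + 32768 + 65536
Sum of copies = 131071 (geometric series: 2^k - 1)
Total = 85608 + 131071 = 216679


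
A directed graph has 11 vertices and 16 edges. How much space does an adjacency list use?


Adjacency list: one list head per vertex + one entry per edge
Vertex heads: 11
Edge entries: 16
Total = 11 + 16 = 27


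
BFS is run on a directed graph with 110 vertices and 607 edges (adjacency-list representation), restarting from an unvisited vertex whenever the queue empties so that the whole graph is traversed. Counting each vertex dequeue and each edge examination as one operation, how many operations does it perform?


A full BFS traversal dequeues each vertex exactly once and examines each directed edge exactly once.
V = 110 (vertex processing cost)
E = 607 (edge examination cost)
Total operations proportional to V + E = 110 + 607 = 717


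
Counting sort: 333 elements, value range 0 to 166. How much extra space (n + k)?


n = 333 (output array)
k = 167 (count array for 167 distinct values)
Extra space = 333 + 167 = 500


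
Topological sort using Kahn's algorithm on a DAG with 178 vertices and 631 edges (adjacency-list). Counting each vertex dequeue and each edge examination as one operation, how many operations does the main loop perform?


Kahn's algorithm:
  1. Compute in-degrees: O(V + E)
  2. Process queue: each vertex dequeued once (O(V))
     each edge examined once (O(E))
Total = V + E = 178 + 631 = 809


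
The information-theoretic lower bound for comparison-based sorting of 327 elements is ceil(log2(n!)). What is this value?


A binary decision tree of height h has at most 2^h leaves and needs at least n! of them, so h >= ceil(log2(n!)).
327! is far too large to multiply out, so use Stirling's series:
  ln(n!) ~ n ln n - n + (1/2) ln(2 pi n) + 1/(12n)  (error below 1/(360 n^3), negligible here)
  ln(327) = 5.7899602
  n ln n = 327 * 5.7899602 = 1893.3170
  (1/2) ln(2 pi * 327) = (1/2) ln(2054.6016) = 3.8139
  1/(12*327) = 0.0003
  ln(327!) ~ 1893.3170 - 327 + 3.8139 + 0.0003 = 1570.1312
Convert to base 2: log2(327!) = 1570.1312 / ln 2 = 1570.1312 / 0.69314718 = 2265.2205
ceil(2265.2205) = 2266


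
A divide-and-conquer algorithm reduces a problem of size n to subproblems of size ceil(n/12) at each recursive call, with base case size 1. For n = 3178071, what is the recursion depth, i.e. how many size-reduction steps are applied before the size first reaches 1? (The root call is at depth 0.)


Each step divides the size by 12 (rounding up); after k steps the size is ceil(n/12^k), which equals 1 exactly when 12^k >= n.
So the depth is the smallest k with 12^k >= 3178071, i.e. ceil(log_12(3178071)).
12^6 = 2985984 < 3178071 <= 35831808 = 12^7
Recursion depth = 7


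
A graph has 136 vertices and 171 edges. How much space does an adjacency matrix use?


Adjacency matrix: V x V grid of entries
Space = V^2 = 136^2 = 136 * 136 = 18496


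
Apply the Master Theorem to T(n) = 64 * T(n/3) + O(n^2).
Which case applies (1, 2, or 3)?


The Master Theorem: T(n) = a*T(n/b) + O(n^c)
  a = 64, b = 3, c = 2
log_b(a) = log_3(64) ~ 3.786
Compare b^c with a: 3^2 = 9 < 64, so c < log_b(a).
Since c < log_b(a), Case 1 applies.
T(n) = O(n^(log_3 64)) ~ O(n^3.786)
Master Theorem case = 1


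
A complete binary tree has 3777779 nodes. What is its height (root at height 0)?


In a complete binary tree, level k holds nodes 2^k .. 2^(k+1)-1 (1-indexed).
Height = floor(log2(n)) = floor(log2(3777779)) = 21
Check: 2^21 = 2097152 <= 3777779 < 4194304 = 2^22


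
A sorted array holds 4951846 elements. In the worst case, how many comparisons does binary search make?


Halving sequence: 4951846 -> 2475923 -> 1237961 -> 618980 -> 309490 -> 154745 -> 77372 -> 38686 -> 19343 -> 9671 -> 4835 -> 2417 -> 1208 -> 604 -> 302 -> 151 -> 75 -> 37 -> 18 -> 9 -> 4 -> 2 -> 1
Number of halvings = 22
Max comparisons = 22 + 1 = 23


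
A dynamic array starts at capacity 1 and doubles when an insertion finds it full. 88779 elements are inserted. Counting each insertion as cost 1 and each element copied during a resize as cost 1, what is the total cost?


n = 88779
Insertion costs: 88779
Resizes copy 1, 2, 4, ... up to the largest power of 2 that is <= n-1 = 88778, i.e. 65536.
Copy costs = 1 + 2 + 4 + 8 + 16 + 32 + 64 + 128 + 256 + 512 + 1024 + 2048 + 4096 + 8192 + 16384 + 32768 + 65536 = 131071
Total = 88779 + 131071 = 219850


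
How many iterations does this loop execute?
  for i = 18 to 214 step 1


The loop variable i takes values starting at 18 and increments by 1 each iteration.
Sequence: i = 18, 19, 20, 21, 22, 23, 24, 25, 26, ...
The upper bound 214 is inclusive, so the count is floor((last - first) / step) + 1:
floor((214 - 18) / 1) + 1 = floor(196/1) + 1 = 196 + 1 = 197


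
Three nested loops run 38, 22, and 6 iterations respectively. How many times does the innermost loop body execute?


Loop 1 (outermost): 38 iterations
Loop 2 (middle): 22 iterations per outer
Loop 3 (innermost): 6 iterations per middle
Total = 38 * 22 * 6 = 5016


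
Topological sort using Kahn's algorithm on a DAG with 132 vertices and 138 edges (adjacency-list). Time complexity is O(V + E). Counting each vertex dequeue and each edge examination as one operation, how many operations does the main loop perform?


Kahn's algorithm:
  1. Compute in-degrees: O(V + E)
  2. Process queue: each vertex dequeued once (O(V))
     each edge examined once (O(E))
Total = V + E = 132 + 138 = 270


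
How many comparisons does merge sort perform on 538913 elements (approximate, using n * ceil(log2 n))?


Recursion depth: ceil(log2(538913)) = 20
Each recursion level merges n = 538913 elements
Total = 538913 * 20 = 10778260


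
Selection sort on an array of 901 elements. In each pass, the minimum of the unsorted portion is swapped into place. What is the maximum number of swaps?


Selection sort performs one swap per pass:
  Pass 1: find min in positions 0 to 900, swap with position 0
  Pass 2: find min in positions 1 to 900, swap with position 1
  Pass 3: find min in positions 2 to 900, swap with position 2
  Pass 4: find min in positions 3 to 900, swap with position 3
  Pass 5: find min in positions 4 to 900, swap with position 4
  ... (895 more passes)
Total passes (and swaps) = n - 1 = 901 - 1 = 900


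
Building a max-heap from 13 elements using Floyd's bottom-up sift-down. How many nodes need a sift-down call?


In a heap of 13 elements (0-indexed array):
  Last element index: 12
  Parent of last element: floor((12 - 1) / 2) = 5
  Internal nodes: indices 0 to 5
  Count = floor(13/2) = 6


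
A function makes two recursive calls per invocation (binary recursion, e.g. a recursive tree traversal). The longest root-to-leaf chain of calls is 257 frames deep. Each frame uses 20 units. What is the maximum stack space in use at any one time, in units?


Binary recursion: the two calls run one after the other, so only one root-to-leaf chain of frames is on the stack at a time.
Maximum depth (longest chain) = 257 frames
Each frame = 20 units
Max stack space = 257 * 20 = 5140


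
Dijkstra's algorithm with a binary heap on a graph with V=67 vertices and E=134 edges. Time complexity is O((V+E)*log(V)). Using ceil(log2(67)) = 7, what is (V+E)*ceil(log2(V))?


Dijkstra with a binary heap: each vertex is extracted once, each edge may relax once.
Each heap operation costs O(log V).
V + E = 67 + 134 = 201
ceil(log2(67)) = 7 (since 2^6 = 64 < 67 <= 128 = 2^7)
Total heap work = (V+E) * ceil(log2(V)) = 201 * 7 = 1407


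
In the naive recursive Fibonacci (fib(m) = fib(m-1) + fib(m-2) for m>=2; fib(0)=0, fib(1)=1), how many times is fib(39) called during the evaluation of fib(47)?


Let N(m) = number of times fib(m) is called while evaluating fib(47).
N(47) = 1 (the initial call).
N(46) = 1 (only fib(47) calls it).
For 1 <= m <= 45: fib(m) is called by fib(m+1) and fib(m+2), so
  N(m) = N(m+1) + N(m+2).
fib(0) is called only by fib(2), so N(0) = N(2).
Walk down from m=47:
  N(47)=1, N(46)=1, N(45)=2, N(44)=3, N(43)=5, N(42)=8, N(41)=13, N(40)=21, N(39)=34
N(39) = 34


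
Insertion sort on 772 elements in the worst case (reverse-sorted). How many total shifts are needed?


In the worst case (reverse-sorted), each element shifts past all previous:
  Element 1: 1 shifts
  Element 2: 2 shifts
  Element 3: 3 shifts
  Element 4: 4 shifts
  Element 5: 5 shifts
  ...
  Element 771: 771 shifts
Total = 1 + 2 + ... + 771
= 772*(772-1)/2 = 297606


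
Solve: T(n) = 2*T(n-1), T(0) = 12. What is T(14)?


Unrolling:
T(14) = 2*T(13) = 2^2*T(12) = ... = 2^14*T(0)
= 2^14 * 12
= 16384 * 12 = 196608


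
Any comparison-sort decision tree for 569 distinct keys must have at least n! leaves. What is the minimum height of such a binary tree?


A binary decision tree of height h has at most 2^h leaves and needs at least n! of them, so h >= ceil(log2(n!)).
569! is far too large to multiply out, so use Stirling's series:
  ln(n!) ~ n ln n - n + (1/2) ln(2 pi n) + 1/(12n)  (error below 1/(360 n^3), negligible here)
  ln(569) = 6.3438804
  n ln n = 569 * 6.3438804 = 3609.6679
  (1/2) ln(2 pi * 569) = (1/2) ln(3575.1324) = 4.0909
  1/(12*569) = 0.0001
  ln(569!) ~ 3609.6679 - 569 + 4.0909 + 0.0001 = 3044.7589
Convert to base 2: log2(569!) = 3044.7589 / ln 2 = 3044.7589 / 0.69314718 = 4392.6586
ceil(4392.6586) = 4393


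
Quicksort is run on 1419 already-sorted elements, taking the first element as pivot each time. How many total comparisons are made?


Sum of comparisons per partition:
1418 + 1417 + ... + 1 + 0
= 1419 * (1419 - 1) / 2
= 1419 * 1418 / 2
= 1006071


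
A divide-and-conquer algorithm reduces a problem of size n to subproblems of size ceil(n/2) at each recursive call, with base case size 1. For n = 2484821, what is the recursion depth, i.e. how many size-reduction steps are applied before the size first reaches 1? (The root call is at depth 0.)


Each step divides the size by 2 (rounding up); after k steps the size is ceil(n/2^k), which equals 1 exactly when 2^k >= n.
So the depth is the smallest k with 2^k >= 2484821, i.e. ceil(log_2(2484821)).
2^21 = 2097152 < 2484821 <= 4194304 = 2^22
Recursion depth = 22


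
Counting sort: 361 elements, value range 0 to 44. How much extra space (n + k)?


n = 361 (output array)
k = 45 (count array for 45 distinct values)
Extra space = 361 + 45 = 406


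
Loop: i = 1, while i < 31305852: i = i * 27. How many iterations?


i multiplies by 27 each step:
i = 1 -> 27 -> 729 -> 19683 -> 531441 -> 14348907 -> 387420489 (stop)
Iterations = ceil(log_27(31305852)) = 6


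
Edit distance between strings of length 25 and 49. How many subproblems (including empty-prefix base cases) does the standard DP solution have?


The table includes base cases (empty prefixes).
Rows: (m+1) = 26
Columns: (n+1) = 50
Total = 26 * 50 = 1300


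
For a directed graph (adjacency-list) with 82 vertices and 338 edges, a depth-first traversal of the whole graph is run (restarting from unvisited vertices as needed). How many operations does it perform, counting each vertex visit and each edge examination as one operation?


A full DFS traversal visits each vertex once and examines each edge once.
V = 82
E = 338
Sum = 82 + 338 = 420


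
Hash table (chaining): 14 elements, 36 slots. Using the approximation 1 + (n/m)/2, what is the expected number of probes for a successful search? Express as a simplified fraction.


Computing expected probes:
alpha = 14/36
= 1 + alpha/2
= 1 + 14/(2*36)
= (2*36 + 14) / (2*36)
= 86/72 = 43/36


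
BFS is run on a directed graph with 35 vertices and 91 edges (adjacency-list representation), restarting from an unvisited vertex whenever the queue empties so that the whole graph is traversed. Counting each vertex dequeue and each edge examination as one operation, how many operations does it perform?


A full BFS traversal dequeues each vertex exactly once and examines each directed edge exactly once.
V = 35 (vertex processing cost)
E = 91 (edge examination cost)
Total operations proportional to V + E = 35 + 91 = 126


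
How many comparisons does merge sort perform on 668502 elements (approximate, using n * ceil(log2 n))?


Recursion depth: ceil(log2(668502)) = 20
Each recursion level merges n = 668502 elements
Total = 668502 * 20 = 13370040


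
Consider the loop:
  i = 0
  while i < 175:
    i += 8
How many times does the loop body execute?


Starting at i = 0, each iteration adds 8.
Iterations until i >= 175:
  Iteration 1: i = 0 -> i = 8
  Iteration 2: i = 8 -> i = 16
  Iteration 3: i = 16 -> i = 24
  Iteration 4: i = 24 -> i = 32
  Iteration 5: i = 32 -> i = 40
  Iteration 6: i = 40 -> i = 48
  Iteration 7: i = 48 -> i = 56
  Iteration 8: i = 56 -> i = 64
  ... continuing ...
Total iterations = ceil(175/8) = 22


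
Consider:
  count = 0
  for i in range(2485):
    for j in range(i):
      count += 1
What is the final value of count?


For each i, the inner loop runs i times:
  i=0: inner runs 0 times
  i=1: inner runs 1 time
  i=2: inner runs 2 times
  i=3: inner runs 3 times
  i=4: inner runs 4 times
  i=5: inner runs 5 times
  i=6: inner runs 6 times
  i=7: inner runs 7 times
  ...
Total = 0 + 1 + 2 + ... + 2484 = 2485*(2485-1)/2 = 3086370


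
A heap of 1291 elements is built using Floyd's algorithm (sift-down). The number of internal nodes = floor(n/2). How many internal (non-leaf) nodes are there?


Leaf nodes occupy roughly half the array.
Sift-down is called for each internal node, starting from the last one.
Internal nodes = floor(n/2) = floor(1291/2) = 645


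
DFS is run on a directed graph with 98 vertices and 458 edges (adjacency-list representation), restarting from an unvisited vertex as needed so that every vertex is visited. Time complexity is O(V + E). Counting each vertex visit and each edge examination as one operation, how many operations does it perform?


A full DFS traversal processes each vertex exactly once (push/pop on stack).
Each directed edge is examined once.
V = 98, E = 458
V + E = 556


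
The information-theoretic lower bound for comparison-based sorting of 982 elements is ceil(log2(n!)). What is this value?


A binary decision tree of height h has at most 2^h leaves and needs at least n! of them, so h >= ceil(log2(n!)).
982! is far too large to multiply out, so use Stirling's series:
  ln(n!) ~ n ln n - n + (1/2) ln(2 pi n) + 1/(12n)  (error below 1/(360 n^3), negligible here)
  ln(982) = 6.8895913
  n ln n = 982 * 6.8895913 = 6765.5787
  (1/2) ln(2 pi * 982) = (1/2) ln(6170.0880) = 4.3637
  1/(12*982) = 0.0001
  ln(982!) ~ 6765.5787 - 982 + 4.3637 + 0.0001 = 5787.9425
Convert to base 2: log2(982!) = 5787.9425 / ln 2 = 5787.9425 / 0.69314718 = 8350.2359
ceil(8350.2359) = 8351


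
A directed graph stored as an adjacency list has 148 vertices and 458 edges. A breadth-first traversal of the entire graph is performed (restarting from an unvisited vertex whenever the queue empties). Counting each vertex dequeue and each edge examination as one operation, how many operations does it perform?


A full BFS traversal dequeues each vertex once and examines each edge once.
Vertex visits: 148
Edge visits: 458
V + E = 148 + 458 = 606


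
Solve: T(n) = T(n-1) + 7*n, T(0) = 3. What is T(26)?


Expanding the recurrence:
T(26) = T(25) + 7*26
       = T(24) + 7*25 + 7*26
       ...
       = T(0) + 7*(1 + 2 + ... + 26)
       = 3 + 7 * 26*27/2
       = 3 + 7 * 351
       = 3 + 2457 = 2460


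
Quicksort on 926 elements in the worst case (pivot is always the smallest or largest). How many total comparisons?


In the worst case, each partition step picks the worst pivot:
  Partition 1: 925 comparisons (n-1 elements to compare)
  Partition 2: 924 comparisons
  Partition 3: 923 comparisons
  Partition 4: 922 comparisons
  Partition 5: 921 comparisons
  ...
  Last partition: 0 comparisons
Total = (n-1) + (n-2) + ... + 1 + 0 = n*(n-1)/2
= 926*925/2 = 428275


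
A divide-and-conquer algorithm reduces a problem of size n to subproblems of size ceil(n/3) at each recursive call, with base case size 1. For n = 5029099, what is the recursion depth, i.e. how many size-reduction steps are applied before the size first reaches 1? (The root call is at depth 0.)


Each step divides the size by 3 (rounding up); after k steps the size is ceil(n/3^k), which equals 1 exactly when 3^k >= n.
So the depth is the smallest k with 3^k >= 5029099, i.e. ceil(log_3(5029099)).
3^14 = 4782969 < 5029099 <= 14348907 = 3^15
Recursion depth = 15


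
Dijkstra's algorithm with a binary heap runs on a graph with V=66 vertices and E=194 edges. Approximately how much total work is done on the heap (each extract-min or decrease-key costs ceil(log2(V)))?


Dijkstra with a binary heap: each vertex is extracted once, each edge may relax once.
Each heap operation costs O(log V).
V + E = 66 + 194 = 260
ceil(log2(66)) = 7 (since 2^6 = 64 < 66 <= 128 = 2^7)
Total heap work = (V+E) * ceil(log2(V)) = 260 * 7 = 1820


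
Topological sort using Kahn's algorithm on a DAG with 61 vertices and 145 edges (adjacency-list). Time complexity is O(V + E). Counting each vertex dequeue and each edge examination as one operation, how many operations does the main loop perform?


Kahn's algorithm:
  1. Compute in-degrees: O(V + E)
  2. Process queue: each vertex dequeued once (O(V))
     each edge examined once (O(E))
Total = V + E = 61 + 145 = 206


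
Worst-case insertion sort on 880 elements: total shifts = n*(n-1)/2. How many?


Sum of shifts = 1 + 2 + 3 + ... + 879
= 880 * 879 / 2
= 773520 / 2
= 386760


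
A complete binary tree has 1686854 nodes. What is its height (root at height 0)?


In a complete binary tree, level k holds nodes 2^k .. 2^(k+1)-1 (1-indexed).
Height = floor(log2(n)) = floor(log2(1686854)) = 20
Check: 2^20 = 1048576 <= 1686854 < 2097152 = 2^21


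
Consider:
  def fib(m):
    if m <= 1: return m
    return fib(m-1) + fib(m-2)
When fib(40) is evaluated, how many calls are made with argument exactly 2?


Let N(m) = number of times fib(m) is called while evaluating fib(40).
N(40) = 1 (the initial call).
N(39) = 1 (only fib(40) calls it).
For 1 <= m <= 38: fib(m) is called by fib(m+1) and fib(m+2), so
  N(m) = N(m+1) + N(m+2).
fib(0) is called only by fib(2), so N(0) = N(2).
Walk down from m=40:
  N(40)=1, N(39)=1, N(38)=2, N(37)=3, N(36)=5, N(35)=8, N(34)=13, N(33)=21, N(32)=34, N(31)=55, N(30)=89, N(29)=144, N(28)=233, N(27)=377, N(26)=610, N(25)=987, N(24)=1597, N(23)=2584, N(22)=4181, N(21)=6765, N(20)=10946, N(19)=17711, N(18)=28657, N(17)=46368, N(16)=75025, N(15)=121393, N(14)=196418, N(13)=317811, N(12)=514229, N(11)=832040, N(10)=1346269, N(9)=2178309, N(8)=3524578, N(7)=5702887, N(6)=9227465, N(5)=14930352, N(4)=24157817, N(3)=39088169, N(2)=63245986
N(2) = 63245986


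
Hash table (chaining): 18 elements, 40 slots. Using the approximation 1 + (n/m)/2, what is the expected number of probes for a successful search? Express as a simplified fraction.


Computing expected probes:
alpha = 18/40
= 1 + alpha/2
= 1 + 18/(2*40)
= (2*40 + 18) / (2*40)
= 98/80 = 49/40


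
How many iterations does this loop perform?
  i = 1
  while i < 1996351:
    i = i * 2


The loop variable doubles each iteration:
i = 1 -> 2 -> 4 -> 8 -> 16 -> 32 -> 64 -> 128 -> 256 -> 512 -> 1024 -> 2048 -> 4096 -> 8192 -> 16384 -> 32768 -> 65536 -> 131072 -> 262144 -> 524288 -> 1048576 -> 2097152 (stop, 2097152 >= 1996351)
Number of doublings = ceil(log2(1996351)) = 21


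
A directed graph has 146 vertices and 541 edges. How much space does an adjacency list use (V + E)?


Adjacency list: one list head per vertex + one entry per edge
Vertex heads: 146
Edge entries: 541
Total = 146 + 541 = 687


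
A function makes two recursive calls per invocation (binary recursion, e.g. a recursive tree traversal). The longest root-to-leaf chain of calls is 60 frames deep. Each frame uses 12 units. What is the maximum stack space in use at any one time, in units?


Binary recursion: the two calls run one after the other, so only one root-to-leaf chain of frames is on the stack at a time.
Maximum depth (longest chain) = 60 frames
Each frame = 12 units
Max stack space = 60 * 12 = 720


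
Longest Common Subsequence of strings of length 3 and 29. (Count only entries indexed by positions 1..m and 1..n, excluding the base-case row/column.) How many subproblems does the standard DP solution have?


DP table indexed by positions in both strings.
First string: 3 positions
Second string: 29 positions
Total = 3 * 29 = 87


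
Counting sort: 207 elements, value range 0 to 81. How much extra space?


n = 207 (output array)
k = 82 (count array for 82 distinct values)
Extra space = 207 + 82 = 289


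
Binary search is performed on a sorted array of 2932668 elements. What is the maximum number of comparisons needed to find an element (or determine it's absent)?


Binary search halves the search space each comparison:
  Step 1: search space = 2932668 -> 1466334
  Step 2: search space = 1466334 -> 733167
  Step 3: search space = 733167 -> 366583
  Step 4: search space = 366583 -> 183291
  Step 5: search space = 183291 -> 91645
  Step 6: search space = 91645 -> 45822
  Step 7: search space = 45822 -> 22911
  Step 8: search space = 22911 -> 11455
  Step 9: search space = 11455 -> 5727
  Step 10: search space = 5727 -> 2863
  Step 11: search space = 2863 -> 1431
  Step 12: search space = 1431 -> 715
  Step 13: search space = 715 -> 357
  Step 14: search space = 357 -> 178
  Step 15: search space = 178 -> 89
  Step 16: search space = 89 -> 44
  Step 17: search space = 44 -> 22
  Step 18: search space = 22 -> 11
  Step 19: search space = 11 -> 5
  Step 20: search space = 5 -> 2
  Step 21: search space = 2 -> 1
  Step 22: search space = 1 (final check)
Maximum comparisons = floor(log2(2932668)) + 1 = 21 + 1 = 22


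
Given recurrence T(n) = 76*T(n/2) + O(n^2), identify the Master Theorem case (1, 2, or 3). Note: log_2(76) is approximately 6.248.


Master Theorem parameters: a=76, b=2, c=2
log_b(a) = 6.248
Compare b^c with a: 2^2 = 4 < 76, so c < log_b(a).
Comparing c=2 vs log_b(a)=6.248:
2 < 6.248 => Case 1
Result: T(n) = O(n^(log_2 76)) ~ O(n^6.248)
Master Theorem case = 1


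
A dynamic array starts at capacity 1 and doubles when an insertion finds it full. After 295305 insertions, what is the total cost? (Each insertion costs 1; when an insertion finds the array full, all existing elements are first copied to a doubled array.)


Insertion cost: 295305 (one per element)
Resizes occur just before inserting elements 2, 3, 5, 9, ...
Elements copied at each resize: 1 + 2 + 4 + 8 + 16 + 32 + 64 + 128 + 256 + 512 + 1024 + 2048 + 4096 + 8192 + 16384 + 32768 + 65536 + 131072 + 262144
Sum of copies = 524287 (geometric series: 2^k - 1)
Total = 295305 + 524287 = 819592


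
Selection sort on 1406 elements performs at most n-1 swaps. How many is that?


Each of the 1405 passes places one element in its final position.
Pass 1: swap minimum into position 0
Pass 2: swap minimum of remaining into position 1
...
Pass 1405: last two elements, one swap
Maximum swaps = 1406 - 1 = 1405


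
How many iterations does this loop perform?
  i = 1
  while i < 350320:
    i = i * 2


The loop variable doubles each iteration:
i = 1 -> 2 -> 4 -> 8 -> 16 -> 32 -> 64 -> 128 -> 256 -> 512 -> 1024 -> 2048 -> 4096 -> 8192 -> 16384 -> 32768 -> 65536 -> 131072 -> 262144 -> 524288 (stop, 524288 >= 350320)
Number of doublings = ceil(log2(350320)) = 19


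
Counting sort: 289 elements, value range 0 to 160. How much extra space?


n = 289 (output array)
k = 161 (count array for 161 distinct values)
Extra space = 289 + 161 = 450


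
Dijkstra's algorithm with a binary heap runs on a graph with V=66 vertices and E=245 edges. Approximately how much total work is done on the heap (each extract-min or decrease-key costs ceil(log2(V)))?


Dijkstra with a binary heap: each vertex is extracted once, each edge may relax once.
Each heap operation costs O(log V).
V + E = 66 + 245 = 311
ceil(log2(66)) = 7 (since 2^6 = 64 < 66 <= 128 = 2^7)
Total heap work = (V+E) * ceil(log2(V)) = 311 * 7 = 2177
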